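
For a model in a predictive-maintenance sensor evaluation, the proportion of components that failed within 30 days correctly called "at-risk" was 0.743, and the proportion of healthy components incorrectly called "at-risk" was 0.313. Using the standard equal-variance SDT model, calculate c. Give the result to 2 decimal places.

z(H) = 0.653
z(FA) = -0.487
c = −½·[z(H) + z(FA)] = −0.5 × (0.653 + (-0.487)) = -0.083
c < 0: the model has a liberal response bias.

c = -0.08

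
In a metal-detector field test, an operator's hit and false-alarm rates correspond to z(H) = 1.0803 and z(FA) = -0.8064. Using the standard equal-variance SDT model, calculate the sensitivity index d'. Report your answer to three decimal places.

d' = z(H) − z(FA) = 1.0803 − (-0.8064) = 1.8867

d' = 1.887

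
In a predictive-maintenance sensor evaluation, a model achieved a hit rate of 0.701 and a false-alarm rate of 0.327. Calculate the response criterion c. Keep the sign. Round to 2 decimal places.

c = -0.04

z(H) = 0.5273
z(FA) = -0.4482
c = −½·[z(H) + z(FA)] = −0.5 × (0.5273 + (-0.4482)) = -0.03955
c < 0: the model has a liberal response bias.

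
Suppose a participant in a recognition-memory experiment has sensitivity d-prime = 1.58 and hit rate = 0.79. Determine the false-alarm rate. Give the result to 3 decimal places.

false-alarm rate = 0.220

z(hit rate) = z(0.79) = 0.8064
z(FA) = z(H) − d' = 0.8064 − 1.58 = -0.7736
false-alarm rate = Φ(-0.7736) = 0.2196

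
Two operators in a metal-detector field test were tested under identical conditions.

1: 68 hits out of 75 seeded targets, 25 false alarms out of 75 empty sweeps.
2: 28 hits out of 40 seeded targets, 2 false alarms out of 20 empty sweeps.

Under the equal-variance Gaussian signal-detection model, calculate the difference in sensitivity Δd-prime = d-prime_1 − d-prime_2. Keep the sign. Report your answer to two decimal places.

Δd-prime = -0.05

1: z(0.9067) = 1.321, z(0.3333) = -0.431, d' = 1.752
2: z(0.7000) = 0.524, z(0.1000) = -1.282, d' = 1.806
Δd' = d'_1 − d'_2 = 1.752 − 1.806 = -0.054
2 has the higher sensitivity.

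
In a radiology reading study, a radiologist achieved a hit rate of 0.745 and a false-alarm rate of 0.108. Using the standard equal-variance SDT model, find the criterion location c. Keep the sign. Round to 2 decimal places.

z(0.745) = 0.659, z(0.108) = -1.237
c = −½·[z(H) + z(FA)] = −0.5 × (0.659 + (-1.237)) = 0.289

c = 0.29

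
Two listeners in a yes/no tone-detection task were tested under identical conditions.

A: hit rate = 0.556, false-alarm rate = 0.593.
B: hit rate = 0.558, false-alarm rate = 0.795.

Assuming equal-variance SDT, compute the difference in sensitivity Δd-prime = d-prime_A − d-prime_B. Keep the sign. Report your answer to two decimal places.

A: z(0.556) = 0.141, z(0.593) = 0.235, d' = -0.094
B: z(0.558) = 0.146, z(0.795) = 0.824, d' = -0.678
Δd' = d'_A − d'_B = -0.094 − (-0.678) = 0.584
A has the higher sensitivity.

Δd-prime = 0.58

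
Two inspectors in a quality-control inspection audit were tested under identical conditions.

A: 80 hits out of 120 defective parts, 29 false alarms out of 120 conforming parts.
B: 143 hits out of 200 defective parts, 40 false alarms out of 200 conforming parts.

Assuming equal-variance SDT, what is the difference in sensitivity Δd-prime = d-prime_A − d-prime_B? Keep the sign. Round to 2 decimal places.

A: z(0.6667) = 0.431, z(0.2417) = -0.701, d' = 1.132
B: z(0.7150) = 0.568, z(0.2000) = -0.842, d' = 1.410
Δd' = d'_A − d'_B = 1.132 − 1.410 = -0.278
B has the higher sensitivity.

Δd-prime = -0.28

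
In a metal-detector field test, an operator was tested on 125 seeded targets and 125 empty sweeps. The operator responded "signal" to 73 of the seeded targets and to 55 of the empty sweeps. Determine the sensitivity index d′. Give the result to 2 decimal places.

d′ = 0.36

H = 73/125 = 0.5840
FA = 55/125 = 0.4400
Φ⁻¹(H) = Φ⁻¹(0.5840) = 0.212
Φ⁻¹(FA) = Φ⁻¹(0.4400) = -0.151
d' = z(H) − z(FA) = 0.212 − (-0.151) = 0.363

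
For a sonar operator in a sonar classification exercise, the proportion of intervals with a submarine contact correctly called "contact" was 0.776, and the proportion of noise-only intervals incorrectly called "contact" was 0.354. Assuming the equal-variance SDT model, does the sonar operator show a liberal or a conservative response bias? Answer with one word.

liberal

z(H) = 0.759, z(FA) = -0.375
c = −½·(z(H) + z(FA)) = -0.192
c < 0 → liberal criterion (biased toward responding “yes”).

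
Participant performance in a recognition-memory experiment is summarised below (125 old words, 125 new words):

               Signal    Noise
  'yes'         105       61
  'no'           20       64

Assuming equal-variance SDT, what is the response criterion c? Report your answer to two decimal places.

H = 105/125 = 0.8400
FA = 61/125 = 0.4880
z(0.8400) = 0.9945, z(0.4880) = -0.0301
c = −½·[z(H) + z(FA)] = −0.5 × (0.9945 + (-0.0301)) = -0.4822

c = -0.48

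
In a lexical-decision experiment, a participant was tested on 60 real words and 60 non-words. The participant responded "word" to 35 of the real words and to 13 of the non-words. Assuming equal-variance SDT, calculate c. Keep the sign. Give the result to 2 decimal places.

c = 0.29

H = 35/60 = 0.5833
FA = 13/60 = 0.2167
z(H) = z(0.5833) = 0.2103
z(FA) = z(0.2167) = -0.7834
c = −½·[z(H) + z(FA)] = −0.5 × (0.2103 + (-0.7834)) = 0.28655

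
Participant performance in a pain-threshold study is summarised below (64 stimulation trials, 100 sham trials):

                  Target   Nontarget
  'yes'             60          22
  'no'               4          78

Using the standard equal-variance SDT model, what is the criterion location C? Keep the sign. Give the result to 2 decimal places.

C = -0.38

H = 60/64 = 0.9375
FA = 22/100 = 0.2200
z(H) = 1.534
z(FA) = -0.772
c = −½·[z(H) + z(FA)] = −0.5 × (1.534 + (-0.772)) = -0.381
c < 0: the participant has a liberal response bias.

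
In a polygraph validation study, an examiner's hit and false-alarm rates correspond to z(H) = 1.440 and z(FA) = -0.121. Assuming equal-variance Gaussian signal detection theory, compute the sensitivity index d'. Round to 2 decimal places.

d' = z(H) − z(FA) = 1.440 − (-0.121) = 1.561

d' = 1.56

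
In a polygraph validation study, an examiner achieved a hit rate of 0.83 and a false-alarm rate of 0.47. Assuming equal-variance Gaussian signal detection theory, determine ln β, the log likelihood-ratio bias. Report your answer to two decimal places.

ln β = -0.45

z(H) = z(0.83) = 0.954
z(FA) = z(0.47) = -0.075
ln β = −½·[z(H)² − z(FA)²] = −0.5 × (0.910 − 0.006) = -0.452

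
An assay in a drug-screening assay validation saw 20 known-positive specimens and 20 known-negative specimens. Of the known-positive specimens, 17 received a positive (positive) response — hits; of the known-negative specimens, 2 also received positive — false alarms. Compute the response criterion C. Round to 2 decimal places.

H = 17/20 = 0.8500
FA = 2/20 = 0.1000
z(H) = 1.0364
z(FA) = -1.2816
c = −½·[z(H) + z(FA)] = −0.5 × (1.0364 + (-1.2816)) = 0.1226
c > 0: the assay has a conservative response bias.

C = 0.12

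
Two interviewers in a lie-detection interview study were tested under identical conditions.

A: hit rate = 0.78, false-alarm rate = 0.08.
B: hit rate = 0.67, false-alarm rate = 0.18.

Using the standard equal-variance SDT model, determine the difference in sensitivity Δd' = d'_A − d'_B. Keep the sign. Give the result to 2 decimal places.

Δd' = 0.82

A: z(0.78) = 0.772, z(0.08) = -1.405, d' = 2.177
B: z(0.67) = 0.440, z(0.18) = -0.915, d' = 1.355
Δd' = d'_A − d'_B = 2.177 − 1.355 = 0.822
A has the higher sensitivity.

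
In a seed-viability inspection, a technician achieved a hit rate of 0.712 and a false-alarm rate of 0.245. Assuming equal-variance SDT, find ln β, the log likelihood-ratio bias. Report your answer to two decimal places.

ln β = 0.08

Φ⁻¹(0.712) = 0.559, Φ⁻¹(0.245) = -0.690
ln β = −½·[z(H)² − z(FA)²] = −0.5 × (0.312 − 0.476) = 0.082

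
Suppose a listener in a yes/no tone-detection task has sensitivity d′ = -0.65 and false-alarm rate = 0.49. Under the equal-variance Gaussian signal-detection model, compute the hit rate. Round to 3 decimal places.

z(false-alarm rate) = z(0.49) = -0.0251
z(H) = z(FA) + d' = -0.0251 + (-0.65) = -0.6751
hit rate = Φ(-0.6751) = 0.2498

hit rate = 0.250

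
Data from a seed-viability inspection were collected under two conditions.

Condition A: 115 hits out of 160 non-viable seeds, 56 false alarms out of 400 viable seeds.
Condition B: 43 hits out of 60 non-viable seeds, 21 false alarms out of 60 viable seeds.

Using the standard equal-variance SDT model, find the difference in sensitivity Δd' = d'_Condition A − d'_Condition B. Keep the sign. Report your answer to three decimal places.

Condition A: z(0.7188) = 0.5793, z(0.1400) = -1.0803, d' = 1.6596
Condition B: z(0.7167) = 0.5731, z(0.3500) = -0.3853, d' = 0.9584
Δd' = d'_Condition A − d'_Condition B = 1.6596 − 0.9584 = 0.7012
Condition A has the higher sensitivity.

Δd' = 0.701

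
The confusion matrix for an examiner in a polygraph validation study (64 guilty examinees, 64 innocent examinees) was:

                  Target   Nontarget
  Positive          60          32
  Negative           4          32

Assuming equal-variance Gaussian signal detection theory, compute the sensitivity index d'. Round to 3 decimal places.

d' = 1.534

H = 60/64 = 0.9375
FA = 32/64 = 0.5000
z(0.9375) = 1.5341, z(0.5000) = 0.0000
d' = z(H) − z(FA) = 1.5341 − 0.0000 = 1.5341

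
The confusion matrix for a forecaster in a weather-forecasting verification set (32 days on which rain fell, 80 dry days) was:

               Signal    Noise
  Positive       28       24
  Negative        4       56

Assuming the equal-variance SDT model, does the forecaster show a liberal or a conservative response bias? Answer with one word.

z(H) = 1.150, z(FA) = -0.524
c = −½·(z(H) + z(FA)) = -0.313
c < 0 → liberal criterion (biased toward responding “yes”).

liberal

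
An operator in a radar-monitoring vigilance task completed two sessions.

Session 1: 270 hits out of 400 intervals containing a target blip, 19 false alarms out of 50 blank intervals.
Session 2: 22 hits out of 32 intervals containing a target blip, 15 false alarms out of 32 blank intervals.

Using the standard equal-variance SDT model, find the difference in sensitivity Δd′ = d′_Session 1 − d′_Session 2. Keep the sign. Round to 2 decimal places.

Δd′ = 0.19

Session 1: z(0.6750) = 0.454, z(0.3800) = -0.305, d' = 0.759
Session 2: z(0.6875) = 0.489, z(0.4688) = -0.078, d' = 0.567
Δd' = d'_Session 1 − d'_Session 2 = 0.759 − 0.567 = 0.192
Session 1 has the higher sensitivity.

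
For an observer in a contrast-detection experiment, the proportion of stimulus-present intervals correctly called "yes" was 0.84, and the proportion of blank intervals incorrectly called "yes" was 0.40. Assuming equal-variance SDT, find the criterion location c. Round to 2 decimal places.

c = -0.37

Φ⁻¹(H) = Φ⁻¹(0.84) = 0.994
Φ⁻¹(FA) = Φ⁻¹(0.40) = -0.253
c = −½·[z(H) + z(FA)] = −0.5 × (0.994 + (-0.253)) = -0.3705
c < 0: the observer has a liberal response bias.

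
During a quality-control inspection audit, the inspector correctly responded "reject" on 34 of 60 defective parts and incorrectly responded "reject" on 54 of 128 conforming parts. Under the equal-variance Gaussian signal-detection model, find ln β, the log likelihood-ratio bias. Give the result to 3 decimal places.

H = 34/60 = 0.5667
FA = 54/128 = 0.4219
z(H) = 0.1680
z(FA) = -0.1970
ln β = −½·[z(H)² − z(FA)²] = −0.5 × (0.0282 − 0.0388) = 0.0053

ln β = 0.005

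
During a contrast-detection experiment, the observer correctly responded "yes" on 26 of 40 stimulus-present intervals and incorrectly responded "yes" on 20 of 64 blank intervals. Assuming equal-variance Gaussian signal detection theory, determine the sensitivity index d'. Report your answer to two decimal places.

d' = 0.87

H = 26/40 = 0.6500
FA = 20/64 = 0.3125
Φ⁻¹(H) = 0.385
Φ⁻¹(FA) = -0.489
d' = z(H) − z(FA) = 0.385 − (-0.489) = 0.874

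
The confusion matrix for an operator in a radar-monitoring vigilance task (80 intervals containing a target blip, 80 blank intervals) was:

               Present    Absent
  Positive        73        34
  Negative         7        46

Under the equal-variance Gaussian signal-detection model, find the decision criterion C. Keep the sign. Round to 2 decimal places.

H = 73/80 = 0.9125
FA = 34/80 = 0.4250
z(H) = z(0.9125) = 1.356
z(FA) = z(0.4250) = -0.189
c = −½·[z(H) + z(FA)] = −0.5 × (1.356 + (-0.189)) = -0.5835

C = -0.58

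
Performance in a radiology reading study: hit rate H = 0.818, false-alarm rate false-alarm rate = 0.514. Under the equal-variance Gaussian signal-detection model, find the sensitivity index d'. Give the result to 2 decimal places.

d' = 0.87

z(H) = z(0.818) = 0.908
z(FA) = z(0.514) = 0.035
d' = z(H) − z(FA) = 0.908 − 0.035 = 0.873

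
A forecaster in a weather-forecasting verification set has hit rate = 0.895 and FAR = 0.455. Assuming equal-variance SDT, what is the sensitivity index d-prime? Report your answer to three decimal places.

d-prime = 1.367

z(H) = 1.2536
z(FA) = -0.1130
d' = z(H) − z(FA) = 1.2536 − (-0.1130) = 1.3666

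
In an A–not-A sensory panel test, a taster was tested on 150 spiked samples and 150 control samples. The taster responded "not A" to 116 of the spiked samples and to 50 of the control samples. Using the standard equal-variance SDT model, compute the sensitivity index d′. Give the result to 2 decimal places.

H = 116/150 = 0.7733
FA = 50/150 = 0.3333
z(H) = 0.7498
z(FA) = -0.4308
d' = z(H) − z(FA) = 0.7498 − (-0.4308) = 1.1806

d′ = 1.18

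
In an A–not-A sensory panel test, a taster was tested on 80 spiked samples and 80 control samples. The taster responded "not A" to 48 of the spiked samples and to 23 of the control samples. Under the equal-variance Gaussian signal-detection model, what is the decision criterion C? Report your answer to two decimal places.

H = 48/80 = 0.6000
FA = 23/80 = 0.2875
Φ⁻¹(H) = Φ⁻¹(0.6000) = 0.253
Φ⁻¹(FA) = Φ⁻¹(0.2875) = -0.561
c = −½·[z(H) + z(FA)] = −0.5 × (0.253 + (-0.561)) = 0.154
c > 0: the taster has a conservative response bias.

C = 0.15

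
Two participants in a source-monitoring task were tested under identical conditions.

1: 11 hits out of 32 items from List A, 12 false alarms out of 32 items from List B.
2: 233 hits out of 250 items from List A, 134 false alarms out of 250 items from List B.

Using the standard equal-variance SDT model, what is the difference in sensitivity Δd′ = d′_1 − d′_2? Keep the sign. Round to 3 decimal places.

Δd′ = -1.484

1: z(0.3438) = -0.4021, z(0.3750) = -0.3186, d' = -0.0835
2: z(0.9320) = 1.4909, z(0.5360) = 0.0904, d' = 1.4005
Δd' = d'_1 − d'_2 = -0.0835 − 1.4005 = -1.4840
2 has the higher sensitivity.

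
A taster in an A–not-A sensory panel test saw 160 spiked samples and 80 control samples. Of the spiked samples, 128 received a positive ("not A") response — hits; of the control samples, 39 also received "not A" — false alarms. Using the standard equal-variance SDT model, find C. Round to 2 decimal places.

C = -0.41

H = 128/160 = 0.8000
FA = 39/80 = 0.4875
z(H) = z(0.8000) = 0.8416
z(FA) = z(0.4875) = -0.0313
c = −½·[z(H) + z(FA)] = −0.5 × (0.8416 + (-0.0313)) = -0.40515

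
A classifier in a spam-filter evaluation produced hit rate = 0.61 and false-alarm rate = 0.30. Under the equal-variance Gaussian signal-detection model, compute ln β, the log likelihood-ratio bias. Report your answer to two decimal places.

z(H) = z(0.61) = 0.279
z(FA) = z(0.30) = -0.524
ln β = −½·[z(H)² − z(FA)²] = −0.5 × (0.078 − 0.275) = 0.0985

ln β = 0.10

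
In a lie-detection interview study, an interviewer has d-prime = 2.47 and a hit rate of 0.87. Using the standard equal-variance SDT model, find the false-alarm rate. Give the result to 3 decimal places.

false-alarm rate = 0.090

z(hit rate) = z(0.87) = 1.1264
z(FA) = z(H) − d' = 1.1264 − 2.47 = -1.3436
false-alarm rate = Φ(-1.3436) = 0.0895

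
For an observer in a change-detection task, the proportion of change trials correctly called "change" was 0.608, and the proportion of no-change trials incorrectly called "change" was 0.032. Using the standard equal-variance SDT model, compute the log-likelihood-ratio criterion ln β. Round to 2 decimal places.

ln β = 1.68

z(0.608) = 0.274, z(0.032) = -1.852
ln β = −½·[z(H)² − z(FA)²] = −0.5 × (0.075 − 3.430) = 1.6775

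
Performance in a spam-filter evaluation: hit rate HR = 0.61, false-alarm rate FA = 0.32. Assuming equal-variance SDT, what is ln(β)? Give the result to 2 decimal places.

Φ⁻¹(H) = Φ⁻¹(0.61) = 0.279
Φ⁻¹(FA) = Φ⁻¹(0.32) = -0.468
ln β = −½·[z(H)² − z(FA)²] = −0.5 × (0.078 − 0.219) = 0.0705

ln β = 0.07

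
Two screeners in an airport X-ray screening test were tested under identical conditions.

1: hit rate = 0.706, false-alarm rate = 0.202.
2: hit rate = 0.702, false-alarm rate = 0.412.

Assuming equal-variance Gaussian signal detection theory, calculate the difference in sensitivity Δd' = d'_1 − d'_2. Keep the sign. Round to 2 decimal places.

Δd' = 0.62

1: z(0.706) = 0.542, z(0.202) = -0.834, d' = 1.376
2: z(0.702) = 0.530, z(0.412) = -0.222, d' = 0.752
Δd' = d'_1 − d'_2 = 1.376 − 0.752 = 0.624
1 has the higher sensitivity.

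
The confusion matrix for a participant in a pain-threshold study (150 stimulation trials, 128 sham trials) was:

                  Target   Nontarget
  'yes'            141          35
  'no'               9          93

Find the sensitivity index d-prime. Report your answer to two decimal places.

H = 141/150 = 0.9400
FA = 35/128 = 0.2734
z(H) = 1.555
z(FA) = -0.603
d' = z(H) − z(FA) = 1.555 − (-0.603) = 2.158

d-prime = 2.16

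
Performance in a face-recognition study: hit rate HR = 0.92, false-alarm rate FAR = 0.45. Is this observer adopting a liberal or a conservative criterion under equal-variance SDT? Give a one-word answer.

liberal

z(H) = 1.405, z(FA) = -0.126
c = −½·(z(H) + z(FA)) = -0.6395
c < 0 → liberal criterion (biased toward responding “yes”).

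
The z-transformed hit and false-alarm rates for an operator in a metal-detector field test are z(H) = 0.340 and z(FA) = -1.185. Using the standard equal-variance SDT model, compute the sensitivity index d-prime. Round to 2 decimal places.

d-prime = 1.53

d' = z(H) − z(FA) = 0.340 − (-1.185) = 1.525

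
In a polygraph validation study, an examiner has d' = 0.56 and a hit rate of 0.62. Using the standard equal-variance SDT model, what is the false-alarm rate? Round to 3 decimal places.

false-alarm rate = 0.400

z(hit rate) = z(0.62) = 0.3055
z(FA) = z(H) − d' = 0.3055 − 0.56 = -0.2545
false-alarm rate = Φ(-0.2545) = 0.3996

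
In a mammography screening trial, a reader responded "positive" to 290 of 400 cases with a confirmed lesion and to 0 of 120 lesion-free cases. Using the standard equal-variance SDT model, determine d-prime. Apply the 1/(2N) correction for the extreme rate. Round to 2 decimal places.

d-prime = 3.24

The false-alarm rate is 0/120 = 0, so apply the 1/(2N) correction: FA → 1/(2·120) = 0.00417.
z(H) = z(0.72500) = 0.598
z(FA) = z(0.00417) = -2.638
d' = 0.598 − (-2.638) = 3.236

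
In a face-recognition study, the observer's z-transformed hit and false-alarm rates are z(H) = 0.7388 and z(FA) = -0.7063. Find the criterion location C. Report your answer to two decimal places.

C = -0.02

c = −½·[z(H) + z(FA)] = −½·(0.7388 + (-0.7063)) = -0.01625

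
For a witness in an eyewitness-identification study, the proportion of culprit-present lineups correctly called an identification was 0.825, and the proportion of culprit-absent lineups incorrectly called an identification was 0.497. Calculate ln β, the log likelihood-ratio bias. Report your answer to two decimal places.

z(H) = 0.935
z(FA) = -0.008
ln β = −½·[z(H)² − z(FA)²] = −0.5 × (0.874 − 0.000) = -0.437

ln β = -0.44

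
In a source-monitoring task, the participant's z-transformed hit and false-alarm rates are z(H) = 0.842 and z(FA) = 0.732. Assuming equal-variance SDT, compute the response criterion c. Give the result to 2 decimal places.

c = -0.79

c = −½·[z(H) + z(FA)] = −½·(0.842 + 0.732) = -0.787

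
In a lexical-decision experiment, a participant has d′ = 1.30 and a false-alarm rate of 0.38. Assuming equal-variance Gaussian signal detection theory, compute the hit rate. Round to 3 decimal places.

z(false-alarm rate) = z(0.38) = -0.3055
z(H) = z(FA) + d' = -0.3055 + 1.30 = 0.9945
hit rate = Φ(0.9945) = 0.8400

hit rate = 0.840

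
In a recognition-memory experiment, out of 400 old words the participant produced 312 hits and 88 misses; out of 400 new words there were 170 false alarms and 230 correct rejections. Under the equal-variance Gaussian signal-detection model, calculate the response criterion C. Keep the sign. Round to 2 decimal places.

C = -0.29

H = 312/400 = 0.7800
FA = 170/400 = 0.4250
z(0.7800) = 0.7722, z(0.4250) = -0.1891
c = −½·[z(H) + z(FA)] = −0.5 × (0.7722 + (-0.1891)) = -0.29155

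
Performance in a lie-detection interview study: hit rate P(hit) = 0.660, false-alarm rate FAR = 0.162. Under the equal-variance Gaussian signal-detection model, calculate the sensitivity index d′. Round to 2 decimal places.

z(H) = 0.4125
z(FA) = -0.9863
d' = z(H) − z(FA) = 0.4125 − (-0.9863) = 1.3988

d′ = 1.40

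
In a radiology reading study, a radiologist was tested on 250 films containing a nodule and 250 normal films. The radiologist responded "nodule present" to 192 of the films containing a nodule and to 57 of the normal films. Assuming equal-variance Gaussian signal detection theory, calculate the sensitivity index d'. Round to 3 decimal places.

d' = 1.478

H = 192/250 = 0.7680
FA = 57/250 = 0.2280
Φ⁻¹(0.7680) = 0.7323, Φ⁻¹(0.2280) = -0.7454
d' = z(H) − z(FA) = 0.7323 − (-0.7454) = 1.4777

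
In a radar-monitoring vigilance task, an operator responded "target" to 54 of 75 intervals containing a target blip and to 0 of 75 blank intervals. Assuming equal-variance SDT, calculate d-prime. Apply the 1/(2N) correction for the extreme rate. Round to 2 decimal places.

The false-alarm rate is 0/75 = 0, so apply the 1/(2N) correction: FA → 1/(2·75) = 0.00667.
z(H) = z(0.72000) = 0.583
z(FA) = z(0.00667) = -2.475
d' = 0.583 − (-2.475) = 3.058

d-prime = 3.06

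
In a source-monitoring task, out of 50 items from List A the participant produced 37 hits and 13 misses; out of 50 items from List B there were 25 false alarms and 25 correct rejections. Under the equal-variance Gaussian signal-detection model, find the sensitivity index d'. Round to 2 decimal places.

H = 37/50 = 0.7400
FA = 25/50 = 0.5000
z(H) = z(0.7400) = 0.6433
z(FA) = z(0.5000) = 0.0000
d' = z(H) − z(FA) = 0.6433 − 0.0000 = 0.6433

d' = 0.64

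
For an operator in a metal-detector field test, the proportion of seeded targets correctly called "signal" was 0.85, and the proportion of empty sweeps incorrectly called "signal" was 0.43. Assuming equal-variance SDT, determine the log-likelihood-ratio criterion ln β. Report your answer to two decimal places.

ln β = -0.52

z(H) = z(0.85) = 1.036
z(FA) = z(0.43) = -0.176
ln β = −½·[z(H)² − z(FA)²] = −0.5 × (1.073 − 0.031) = -0.521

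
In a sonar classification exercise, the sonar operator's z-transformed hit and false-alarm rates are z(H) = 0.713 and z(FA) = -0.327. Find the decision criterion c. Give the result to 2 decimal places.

c = -0.19

c = −½·[z(H) + z(FA)] = −½·(0.713 + (-0.327)) = -0.193
c < 0: the sonar operator has a liberal response bias.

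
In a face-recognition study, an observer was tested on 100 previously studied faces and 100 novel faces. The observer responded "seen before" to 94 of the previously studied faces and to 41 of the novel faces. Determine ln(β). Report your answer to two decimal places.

ln β = -1.18

H = 94/100 = 0.9400
FA = 41/100 = 0.4100
z(H) = 1.555
z(FA) = -0.228
ln β = −½·[z(H)² − z(FA)²] = −0.5 × (2.418 − 0.052) = -1.183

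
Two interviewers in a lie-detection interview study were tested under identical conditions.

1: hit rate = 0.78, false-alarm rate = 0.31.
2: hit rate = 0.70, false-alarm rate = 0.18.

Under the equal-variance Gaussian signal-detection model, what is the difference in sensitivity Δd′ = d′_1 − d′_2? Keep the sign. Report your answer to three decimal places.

1: z(0.78) = 0.7722, z(0.31) = -0.4959, d' = 1.2681
2: z(0.70) = 0.5244, z(0.18) = -0.9154, d' = 1.4398
Δd' = d'_1 − d'_2 = 1.2681 − 1.4398 = -0.1717
2 has the higher sensitivity.

Δd′ = -0.172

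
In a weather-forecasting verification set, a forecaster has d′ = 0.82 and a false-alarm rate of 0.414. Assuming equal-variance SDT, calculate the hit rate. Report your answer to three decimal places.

hit rate = 0.727

z(false-alarm rate) = z(0.414) = -0.2173
z(H) = z(FA) + d' = -0.2173 + 0.82 = 0.6027
hit rate = Φ(0.6027) = 0.7266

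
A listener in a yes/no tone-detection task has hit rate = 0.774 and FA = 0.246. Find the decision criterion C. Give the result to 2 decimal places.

z(H) = 0.752
z(FA) = -0.687
c = −½·[z(H) + z(FA)] = −0.5 × (0.752 + (-0.687)) = -0.0325
c < 0: the listener has a liberal response bias.

C = -0.03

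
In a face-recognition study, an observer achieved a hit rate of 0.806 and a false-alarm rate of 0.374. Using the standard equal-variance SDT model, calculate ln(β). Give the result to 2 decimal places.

ln β = -0.32

Φ⁻¹(H) = Φ⁻¹(0.806) = 0.863
Φ⁻¹(FA) = Φ⁻¹(0.374) = -0.321
ln β = −½·[z(H)² − z(FA)²] = −0.5 × (0.745 − 0.103) = -0.321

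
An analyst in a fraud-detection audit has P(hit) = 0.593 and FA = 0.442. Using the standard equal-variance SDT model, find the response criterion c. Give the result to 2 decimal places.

c = -0.04

z(0.593) = 0.235, z(0.442) = -0.146
c = −½·[z(H) + z(FA)] = −0.5 × (0.235 + (-0.146)) = -0.0445
c < 0: the analyst has a liberal response bias.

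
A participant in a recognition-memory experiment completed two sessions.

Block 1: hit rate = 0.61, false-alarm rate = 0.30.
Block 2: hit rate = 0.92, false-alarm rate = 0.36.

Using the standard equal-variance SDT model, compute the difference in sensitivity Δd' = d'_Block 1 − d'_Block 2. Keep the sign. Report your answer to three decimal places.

Δd' = -0.960

Block 1: z(0.61) = 0.2793, z(0.30) = -0.5244, d' = 0.8037
Block 2: z(0.92) = 1.4051, z(0.36) = -0.3585, d' = 1.7636
Δd' = d'_Block 1 − d'_Block 2 = 0.8037 − 1.7636 = -0.9599
Block 2 has the higher sensitivity.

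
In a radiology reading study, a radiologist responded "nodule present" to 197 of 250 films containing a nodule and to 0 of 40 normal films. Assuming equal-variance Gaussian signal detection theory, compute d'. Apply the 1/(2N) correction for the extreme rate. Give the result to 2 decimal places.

The false-alarm rate is 0/40 = 0, so apply the 1/(2N) correction: FA → 1/(2·40) = 0.01250.
z(H) = z(0.78800) = 0.800
z(FA) = z(0.01250) = -2.241
d' = 0.800 − (-2.241) = 3.041

d' = 3.04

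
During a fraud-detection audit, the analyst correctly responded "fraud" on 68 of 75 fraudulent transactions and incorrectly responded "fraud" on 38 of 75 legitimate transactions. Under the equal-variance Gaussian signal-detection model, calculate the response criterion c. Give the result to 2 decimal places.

c = -0.67

H = 68/75 = 0.9067
FA = 38/75 = 0.5067
Φ⁻¹(H) = Φ⁻¹(0.9067) = 1.321
Φ⁻¹(FA) = Φ⁻¹(0.5067) = 0.017
c = −½·[z(H) + z(FA)] = −0.5 × (1.321 + 0.017) = -0.669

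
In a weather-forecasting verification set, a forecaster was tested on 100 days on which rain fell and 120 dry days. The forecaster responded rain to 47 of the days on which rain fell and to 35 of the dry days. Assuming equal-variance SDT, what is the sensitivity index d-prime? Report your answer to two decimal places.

d-prime = 0.47

H = 47/100 = 0.4700
FA = 35/120 = 0.2917
z(H) = z(0.4700) = -0.075
z(FA) = z(0.2917) = -0.548
d' = z(H) − z(FA) = -0.075 − (-0.548) = 0.473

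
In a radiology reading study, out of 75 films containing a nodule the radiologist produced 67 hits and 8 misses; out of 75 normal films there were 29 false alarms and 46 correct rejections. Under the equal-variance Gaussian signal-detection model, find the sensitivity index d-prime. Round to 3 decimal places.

H = 67/75 = 0.8933
FA = 29/75 = 0.3867
z(0.8933) = 1.2443, z(0.3867) = -0.2879
d' = z(H) − z(FA) = 1.2443 − (-0.2879) = 1.5322

d-prime = 1.532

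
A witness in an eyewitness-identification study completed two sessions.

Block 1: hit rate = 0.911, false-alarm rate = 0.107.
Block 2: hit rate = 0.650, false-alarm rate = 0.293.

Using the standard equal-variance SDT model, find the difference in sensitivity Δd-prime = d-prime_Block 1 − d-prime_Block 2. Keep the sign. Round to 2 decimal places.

Δd-prime = 1.66

Block 1: z(0.911) = 1.347, z(0.107) = -1.243, d' = 2.590
Block 2: z(0.650) = 0.385, z(0.293) = -0.545, d' = 0.930
Δd' = d'_Block 1 − d'_Block 2 = 2.590 − 0.930 = 1.660
Block 1 has the higher sensitivity.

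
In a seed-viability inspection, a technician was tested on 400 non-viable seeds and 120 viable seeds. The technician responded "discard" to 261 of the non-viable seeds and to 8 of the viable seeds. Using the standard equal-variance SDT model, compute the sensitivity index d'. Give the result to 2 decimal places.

d' = 1.89

H = 261/400 = 0.6525
FA = 8/120 = 0.0667
z(H) = z(0.6525) = 0.3921
z(FA) = z(0.0667) = -1.5008
d' = z(H) − z(FA) = 0.3921 − (-1.5008) = 1.8929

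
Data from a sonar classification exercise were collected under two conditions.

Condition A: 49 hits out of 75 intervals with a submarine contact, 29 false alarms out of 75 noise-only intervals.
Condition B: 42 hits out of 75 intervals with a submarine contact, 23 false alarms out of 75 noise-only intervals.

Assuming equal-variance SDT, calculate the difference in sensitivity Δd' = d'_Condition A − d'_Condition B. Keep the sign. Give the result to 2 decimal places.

Condition A: z(0.6533) = 0.394, z(0.3867) = -0.288, d' = 0.682
Condition B: z(0.5600) = 0.151, z(0.3067) = -0.505, d' = 0.656
Δd' = d'_Condition A − d'_Condition B = 0.682 − 0.656 = 0.026
Condition A has the higher sensitivity.

Δd' = 0.03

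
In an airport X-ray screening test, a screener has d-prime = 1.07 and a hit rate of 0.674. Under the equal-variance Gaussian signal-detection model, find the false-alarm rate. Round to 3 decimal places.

z(hit rate) = z(0.674) = 0.4510
z(FA) = z(H) − d' = 0.4510 − 1.07 = -0.6190
false-alarm rate = Φ(-0.6190) = 0.2680

false-alarm rate = 0.268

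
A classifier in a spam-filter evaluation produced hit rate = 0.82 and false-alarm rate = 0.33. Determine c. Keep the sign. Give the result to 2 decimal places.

z(H) = z(0.82) = 0.915
z(FA) = z(0.33) = -0.440
c = −½·[z(H) + z(FA)] = −0.5 × (0.915 + (-0.440)) = -0.2375
c < 0: the classifier has a liberal response bias.

c = -0.24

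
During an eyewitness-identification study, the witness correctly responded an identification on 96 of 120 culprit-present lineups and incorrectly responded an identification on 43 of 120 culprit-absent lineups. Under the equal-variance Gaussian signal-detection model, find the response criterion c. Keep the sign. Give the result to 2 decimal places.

c = -0.24

H = 96/120 = 0.8000
FA = 43/120 = 0.3583
z(H) = 0.842
z(FA) = -0.363
c = −½·[z(H) + z(FA)] = −0.5 × (0.842 + (-0.363)) = -0.2395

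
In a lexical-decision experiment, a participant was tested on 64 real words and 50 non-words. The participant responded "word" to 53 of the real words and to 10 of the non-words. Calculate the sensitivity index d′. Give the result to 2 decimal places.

d′ = 1.79

H = 53/64 = 0.8281
FA = 10/50 = 0.2000
z(H) = z(0.8281) = 0.947
z(FA) = z(0.2000) = -0.842
d' = z(H) − z(FA) = 0.947 − (-0.842) = 1.789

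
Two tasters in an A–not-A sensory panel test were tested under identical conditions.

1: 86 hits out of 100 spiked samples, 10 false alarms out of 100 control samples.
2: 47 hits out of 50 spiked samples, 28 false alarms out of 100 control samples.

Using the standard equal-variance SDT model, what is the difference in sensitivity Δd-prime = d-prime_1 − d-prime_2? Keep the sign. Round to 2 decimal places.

Δd-prime = 0.22

1: z(0.8600) = 1.080, z(0.1000) = -1.282, d' = 2.362
2: z(0.9400) = 1.555, z(0.2800) = -0.583, d' = 2.138
Δd' = d'_1 − d'_2 = 2.362 − 2.138 = 0.224
1 has the higher sensitivity.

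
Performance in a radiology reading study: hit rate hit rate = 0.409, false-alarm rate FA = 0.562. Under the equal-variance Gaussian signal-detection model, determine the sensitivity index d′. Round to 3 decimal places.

z(H) = -0.2301
z(FA) = 0.1560
d' = z(H) − z(FA) = -0.2301 − 0.1560 = -0.3861

d′ = -0.386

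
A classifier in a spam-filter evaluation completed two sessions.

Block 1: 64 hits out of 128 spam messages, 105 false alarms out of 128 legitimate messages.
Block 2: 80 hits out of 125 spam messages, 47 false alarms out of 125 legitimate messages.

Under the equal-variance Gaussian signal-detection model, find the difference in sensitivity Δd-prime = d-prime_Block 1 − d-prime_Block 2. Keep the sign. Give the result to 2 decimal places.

Block 1: z(0.5000) = 0.000, z(0.8203) = 0.917, d' = -0.917
Block 2: z(0.6400) = 0.358, z(0.3760) = -0.316, d' = 0.674
Δd' = d'_Block 1 − d'_Block 2 = -0.917 − 0.674 = -1.591
Block 2 has the higher sensitivity.

Δd-prime = -1.59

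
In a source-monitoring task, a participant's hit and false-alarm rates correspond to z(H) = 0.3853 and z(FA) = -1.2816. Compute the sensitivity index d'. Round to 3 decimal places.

d' = z(H) − z(FA) = 0.3853 − (-1.2816) = 1.6669

d' = 1.667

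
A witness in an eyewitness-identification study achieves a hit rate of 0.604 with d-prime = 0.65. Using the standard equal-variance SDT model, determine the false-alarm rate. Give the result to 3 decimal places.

z(hit rate) = z(0.604) = 0.2637
z(FA) = z(H) − d' = 0.2637 − 0.65 = -0.3863
false-alarm rate = Φ(-0.3863) = 0.3496

false-alarm rate = 0.350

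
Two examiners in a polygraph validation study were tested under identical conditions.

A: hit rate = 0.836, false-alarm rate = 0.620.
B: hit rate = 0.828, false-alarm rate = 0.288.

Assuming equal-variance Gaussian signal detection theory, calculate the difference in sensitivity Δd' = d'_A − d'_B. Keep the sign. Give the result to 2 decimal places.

Δd' = -0.83

A: z(0.836) = 0.978, z(0.620) = 0.305, d' = 0.673
B: z(0.828) = 0.946, z(0.288) = -0.559, d' = 1.505
Δd' = d'_A − d'_B = 0.673 − 1.505 = -0.832
B has the higher sensitivity.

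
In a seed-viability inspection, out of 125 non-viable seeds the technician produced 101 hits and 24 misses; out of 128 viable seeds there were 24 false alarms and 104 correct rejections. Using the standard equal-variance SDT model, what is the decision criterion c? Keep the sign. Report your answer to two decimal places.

c = 0.01

H = 101/125 = 0.8080
FA = 24/128 = 0.1875
Φ⁻¹(H) = Φ⁻¹(0.8080) = 0.8705
Φ⁻¹(FA) = Φ⁻¹(0.1875) = -0.8871
c = −½·[z(H) + z(FA)] = −0.5 × (0.8705 + (-0.8871)) = 0.0083
c > 0: the technician has a conservative response bias.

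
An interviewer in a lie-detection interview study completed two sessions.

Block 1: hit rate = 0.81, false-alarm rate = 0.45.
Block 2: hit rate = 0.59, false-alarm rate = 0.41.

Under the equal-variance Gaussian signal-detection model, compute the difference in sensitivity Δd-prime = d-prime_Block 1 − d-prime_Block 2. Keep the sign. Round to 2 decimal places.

Δd-prime = 0.55

Block 1: z(0.81) = 0.878, z(0.45) = -0.126, d' = 1.004
Block 2: z(0.59) = 0.228, z(0.41) = -0.228, d' = 0.456
Δd' = d'_Block 1 − d'_Block 2 = 1.004 − 0.456 = 0.548
Block 1 has the higher sensitivity.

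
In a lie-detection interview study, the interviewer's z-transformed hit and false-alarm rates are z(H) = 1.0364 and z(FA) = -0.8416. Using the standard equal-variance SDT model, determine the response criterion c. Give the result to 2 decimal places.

c = -0.10

c = −½·[z(H) + z(FA)] = −½·(1.0364 + (-0.8416)) = -0.0974
c < 0: the interviewer has a liberal response bias.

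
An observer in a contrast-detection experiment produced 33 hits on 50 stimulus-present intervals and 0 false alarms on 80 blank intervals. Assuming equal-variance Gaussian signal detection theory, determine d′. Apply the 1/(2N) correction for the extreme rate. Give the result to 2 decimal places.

The false-alarm rate is 0/80 = 0, so apply the 1/(2N) correction: FA → 1/(2·80) = 0.00625.
z(H) = z(0.66000) = 0.412
z(FA) = z(0.00625) = -2.498
d' = 0.412 − (-2.498) = 2.910

d′ = 2.91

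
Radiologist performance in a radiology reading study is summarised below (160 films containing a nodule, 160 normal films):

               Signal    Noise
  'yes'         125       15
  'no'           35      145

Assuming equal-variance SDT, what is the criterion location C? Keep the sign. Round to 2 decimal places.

C = 0.27

H = 125/160 = 0.7812
FA = 15/160 = 0.0938
Φ⁻¹(0.7812) = 0.7763, Φ⁻¹(0.0938) = -1.3177
c = −½·[z(H) + z(FA)] = −0.5 × (0.7763 + (-1.3177)) = 0.2707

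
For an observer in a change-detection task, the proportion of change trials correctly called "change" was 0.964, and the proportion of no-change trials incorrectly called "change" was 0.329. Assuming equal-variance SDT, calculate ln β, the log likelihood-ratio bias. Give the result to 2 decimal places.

ln β = -1.52

z(H) = 1.799
z(FA) = -0.443
ln β = −½·[z(H)² − z(FA)²] = −0.5 × (3.236 − 0.196) = -1.520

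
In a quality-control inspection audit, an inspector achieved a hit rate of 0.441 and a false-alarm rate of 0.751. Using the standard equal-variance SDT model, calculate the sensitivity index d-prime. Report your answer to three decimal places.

z(0.441) = -0.1484, z(0.751) = 0.6776
d' = z(H) − z(FA) = -0.1484 − 0.6776 = -0.8260

d-prime = -0.826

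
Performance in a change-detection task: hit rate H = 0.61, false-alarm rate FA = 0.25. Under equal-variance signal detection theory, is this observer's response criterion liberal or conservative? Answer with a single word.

z(H) = 0.279, z(FA) = -0.674
c = −½·(z(H) + z(FA)) = 0.1975
c > 0 → conservative criterion (biased toward responding “no”).

conservative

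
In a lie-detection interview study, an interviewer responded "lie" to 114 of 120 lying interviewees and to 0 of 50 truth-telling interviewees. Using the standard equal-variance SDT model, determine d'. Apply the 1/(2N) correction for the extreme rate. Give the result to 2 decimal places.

The false-alarm rate is 0/50 = 0, so apply the 1/(2N) correction: FA → 1/(2·50) = 0.01000.
z(H) = z(0.95000) = 1.645
z(FA) = z(0.01000) = -2.326
d' = 1.645 − (-2.326) = 3.971

d' = 3.97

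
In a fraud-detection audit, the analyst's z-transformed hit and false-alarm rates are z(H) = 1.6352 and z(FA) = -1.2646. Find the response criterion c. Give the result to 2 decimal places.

c = -0.19

c = −½·[z(H) + z(FA)] = −½·(1.6352 + (-1.2646)) = -0.1853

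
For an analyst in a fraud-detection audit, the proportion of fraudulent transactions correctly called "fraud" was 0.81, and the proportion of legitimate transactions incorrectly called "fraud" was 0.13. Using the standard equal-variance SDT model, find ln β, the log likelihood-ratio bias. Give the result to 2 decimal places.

z(0.81) = 0.878, z(0.13) = -1.126
ln β = −½·[z(H)² − z(FA)²] = −0.5 × (0.771 − 1.268) = 0.2485

ln β = 0.25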